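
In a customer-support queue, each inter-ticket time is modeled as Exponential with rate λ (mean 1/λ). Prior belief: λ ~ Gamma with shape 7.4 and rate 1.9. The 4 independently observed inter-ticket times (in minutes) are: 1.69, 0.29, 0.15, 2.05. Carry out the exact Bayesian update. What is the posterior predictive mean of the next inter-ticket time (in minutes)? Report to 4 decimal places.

0.5846

With a Gamma(shape α, rate β) prior on the exponential rate λ, the posterior after n observations with total T = Σxᵢ is Gamma(α+n, β+T).
Sum of observations T = 4.18 minutes; n = 4.
Posterior: Gamma(7.4+4, 1.9+4.18) = Gamma(11.4, 6.08).
The predictive distribution for the next observation is Lomax; its mean is β/(α−1) = 6.08/10.4 = 0.5846.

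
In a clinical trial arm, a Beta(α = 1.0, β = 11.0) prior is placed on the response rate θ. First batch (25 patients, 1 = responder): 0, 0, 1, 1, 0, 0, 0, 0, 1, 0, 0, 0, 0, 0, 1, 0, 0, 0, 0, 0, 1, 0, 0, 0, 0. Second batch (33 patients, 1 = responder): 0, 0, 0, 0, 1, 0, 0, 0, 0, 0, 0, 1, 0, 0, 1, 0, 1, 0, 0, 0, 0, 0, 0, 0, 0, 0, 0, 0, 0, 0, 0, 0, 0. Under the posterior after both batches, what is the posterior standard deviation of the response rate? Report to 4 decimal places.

0.0415

The Beta prior is conjugate to a Binomial/Bernoulli likelihood; the update adds successes to α and failures to β.
After batch 1: Beta(1.0+5, 11.0+20) = Beta(6.0, 31.0).
After batch 2: Beta(6.0+4, 31.0+29) = Beta(10.0, 60.0).
Var = αβ/((α+β)²(α+β+1)) = 10.0·60.0/(70.0²·71.0) = 0.00172463; SD = √0.00172463 = 0.0415.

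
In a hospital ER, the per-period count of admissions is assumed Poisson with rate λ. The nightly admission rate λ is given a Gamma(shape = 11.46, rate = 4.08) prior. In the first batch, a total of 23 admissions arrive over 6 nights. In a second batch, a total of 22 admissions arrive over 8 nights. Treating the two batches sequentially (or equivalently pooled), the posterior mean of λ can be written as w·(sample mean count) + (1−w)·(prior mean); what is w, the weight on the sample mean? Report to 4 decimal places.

0.7743

With a Gamma(shape α, rate β) prior, the Poisson likelihood is conjugate: the posterior is Gamma(α + ΣXᵢ, β + n).
Total number of nights: n = 6 + 8 = 14.
Posterior mean = (α₀+S)/(β₀+n) = [n/(β₀+n)]·(S/n) + [β₀/(β₀+n)]·(α₀/β₀), so only n and β₀ enter the weight.
Weight on data w = n/(β₀+n) = 14/(4.08+14) = 14/18.08 = 0.7743.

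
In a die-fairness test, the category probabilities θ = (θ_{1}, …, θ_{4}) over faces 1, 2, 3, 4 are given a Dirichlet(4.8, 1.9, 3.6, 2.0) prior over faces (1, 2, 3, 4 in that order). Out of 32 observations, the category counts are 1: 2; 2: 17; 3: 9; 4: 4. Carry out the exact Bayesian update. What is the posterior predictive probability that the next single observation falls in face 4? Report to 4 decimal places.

The Dirichlet prior is conjugate to the Multinomial likelihood: each posterior αⱼ = prior αⱼ + observed count nⱼ.
Posterior concentration: (6.8, 18.9, 12.6, 6.0), total = 44.3.
P(next = 4 | data) = α_{4}/Σα = 0.1354.

0.1354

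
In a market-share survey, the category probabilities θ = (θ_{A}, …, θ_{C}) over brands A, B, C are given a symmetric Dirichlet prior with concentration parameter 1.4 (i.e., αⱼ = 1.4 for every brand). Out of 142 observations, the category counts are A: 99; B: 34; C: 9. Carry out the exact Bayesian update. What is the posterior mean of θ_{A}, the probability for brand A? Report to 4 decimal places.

0.6867

The Dirichlet prior is conjugate to the Multinomial likelihood: each posterior αⱼ = prior αⱼ + observed count nⱼ.
Posterior concentration: (100.4, 35.4, 10.4), total = 146.2.
E[θ_{A}|data] = α_{A}/Σα = 100.4/146.2 = 0.6867.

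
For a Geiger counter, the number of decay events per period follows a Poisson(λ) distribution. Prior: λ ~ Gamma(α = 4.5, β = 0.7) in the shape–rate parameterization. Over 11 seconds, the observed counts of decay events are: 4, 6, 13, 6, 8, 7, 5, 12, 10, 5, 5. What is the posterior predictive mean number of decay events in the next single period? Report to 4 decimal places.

With a Gamma(shape α, rate β) prior, the Poisson likelihood is conjugate: the posterior is Gamma(α + ΣXᵢ, β + n).
Sum of counts S = 81 over n = 11 seconds.
Posterior: Gamma(α+S, β+n) = Gamma(4.5+81, 0.7+11) = Gamma(85.5, 11.7).
The predictive distribution for one future period is NegBinom with mean α/β = 7.3077.

7.3077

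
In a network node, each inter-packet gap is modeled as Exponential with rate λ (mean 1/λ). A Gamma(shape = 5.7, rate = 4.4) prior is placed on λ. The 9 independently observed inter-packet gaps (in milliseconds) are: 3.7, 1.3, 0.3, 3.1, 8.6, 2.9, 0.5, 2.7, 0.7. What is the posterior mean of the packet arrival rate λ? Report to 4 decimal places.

0.5213

With a Gamma(shape α, rate β) prior on the exponential rate λ, the posterior after n observations with total T = Σxᵢ is Gamma(α+n, β+T).
Sum of observations T = 23.8 milliseconds; n = 9.
Posterior: Gamma(5.7+9, 4.4+23.8) = Gamma(14.7, 28.2).
Posterior mean of λ = α/β = 14.7/28.2 = 0.5213.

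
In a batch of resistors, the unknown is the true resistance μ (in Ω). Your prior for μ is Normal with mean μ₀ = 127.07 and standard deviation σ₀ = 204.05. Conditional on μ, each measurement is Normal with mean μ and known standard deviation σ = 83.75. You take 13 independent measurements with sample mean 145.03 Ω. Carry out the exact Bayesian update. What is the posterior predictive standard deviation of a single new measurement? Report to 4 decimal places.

86.8718

For Normal data with known variance σ², a Normal(μ₀, σ₀²) prior on μ is conjugate. Posterior precision = 1/σ₀² + n/σ²; posterior mean is the precision-weighted average of μ₀ and x̄.
σ₀² = 204.05² = 41636.4025, σ² = 83.75² = 7014.0625; σ² + n·σ₀² = 7014.0625 + 13·41636.4025 = 548287.295.
Posterior precision = 1/σ₀² + n/σ² = 1/41636.4025 + 13/7014.0625 = (σ² + n·σ₀²)/(σ₀²σ²) = 548287.295/(41636.4025·7014.0625); posterior variance σₙ² = σ₀²σ²/(σ² + n·σ₀²) = 41636.4025·7014.0625/548287.295 = 532.641066.
Predictive variance for one new observation = σₙ² + σ² = 41636.4025·7014.0625/548287.295 + 7014.0625 = σ²·(σ₀² + 548287.295)/548287.295 = 7014.0625·589923.6975/548287.295 = 7546.703566; SD = √(7014.0625·589923.6975/548287.295) = 86.8718.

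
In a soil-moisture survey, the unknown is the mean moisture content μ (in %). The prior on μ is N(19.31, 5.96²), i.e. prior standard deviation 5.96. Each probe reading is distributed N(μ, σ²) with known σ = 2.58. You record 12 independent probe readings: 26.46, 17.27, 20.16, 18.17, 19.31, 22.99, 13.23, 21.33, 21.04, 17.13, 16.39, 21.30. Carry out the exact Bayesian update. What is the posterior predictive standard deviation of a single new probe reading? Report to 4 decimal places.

2.6838

For Normal data with known variance σ², a Normal(μ₀, σ₀²) prior on μ is conjugate. Posterior precision = 1/σ₀² + n/σ²; posterior mean is the precision-weighted average of μ₀ and x̄.
σ₀² = 5.96² = 35.5216, σ² = 2.58² = 6.6564; σ² + n·σ₀² = 6.6564 + 12·35.5216 = 432.9156.
Posterior precision = 1/σ₀² + n/σ² = 1/35.5216 + 12/6.6564 = (σ² + n·σ₀²)/(σ₀²σ²) = 432.9156/(35.5216·6.6564); posterior variance σₙ² = σ₀²σ²/(σ² + n·σ₀²) = 35.5216·6.6564/432.9156 = 0.546171.
Predictive variance for one new observation = σₙ² + σ² = 35.5216·6.6564/432.9156 + 6.6564 = σ²·(σ₀² + 432.9156)/432.9156 = 6.6564·468.4372/432.9156 = 7.202571; SD = √(6.6564·468.4372/432.9156) = 2.6838.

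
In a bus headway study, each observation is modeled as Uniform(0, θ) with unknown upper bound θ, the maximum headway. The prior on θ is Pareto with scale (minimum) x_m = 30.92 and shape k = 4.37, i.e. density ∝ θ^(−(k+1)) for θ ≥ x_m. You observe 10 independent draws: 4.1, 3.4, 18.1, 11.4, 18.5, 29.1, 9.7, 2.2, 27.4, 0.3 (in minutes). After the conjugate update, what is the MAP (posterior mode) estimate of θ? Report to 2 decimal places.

30.92

A Pareto(scale x_m, shape k) prior on the upper bound θ of Uniform(0, θ) is conjugate: posterior is Pareto(max(x_m, max xᵢ), k + n).
Sample maximum = 29.1; prior scale x_m = 30.92 → posterior scale = max = 30.92.
Posterior shape = 4.37 + 10 = 14.37.
The Pareto density is decreasing on [x_m, ∞), so the mode is x_m = 30.92.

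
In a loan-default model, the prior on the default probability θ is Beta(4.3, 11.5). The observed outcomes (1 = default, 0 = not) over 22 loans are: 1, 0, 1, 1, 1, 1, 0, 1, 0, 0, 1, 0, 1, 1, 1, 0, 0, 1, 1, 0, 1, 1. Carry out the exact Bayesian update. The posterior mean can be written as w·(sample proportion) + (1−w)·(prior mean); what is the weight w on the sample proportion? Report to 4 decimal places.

The Beta prior is conjugate to a Binomial/Bernoulli likelihood; the update adds successes to α and failures to β.
Posterior mean = (α₀+k)/(α₀+β₀+n) = [n/(α₀+β₀+n)]·(k/n) + [(α₀+β₀)/(α₀+β₀+n)]·α₀/(α₀+β₀), so only n and the prior enter the weight.
The weight on the data is w = n/(α₀+β₀+n) = 22/(4.3+11.5+22) = 22/37.8 = 0.5820.

0.5820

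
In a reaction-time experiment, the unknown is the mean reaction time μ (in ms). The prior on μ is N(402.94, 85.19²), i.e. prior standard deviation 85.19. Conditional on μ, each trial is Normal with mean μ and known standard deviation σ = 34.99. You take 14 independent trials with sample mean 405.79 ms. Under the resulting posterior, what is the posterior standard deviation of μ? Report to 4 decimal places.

9.2956

For Normal data with known variance σ², a Normal(μ₀, σ₀²) prior on μ is conjugate. Posterior precision = 1/σ₀² + n/σ²; posterior mean is the precision-weighted average of μ₀ and x̄.
σ₀² = 85.19² = 7257.3361, σ² = 34.99² = 1224.3001; σ² + n·σ₀² = 1224.3001 + 14·7257.3361 = 102827.0055.
Posterior precision = 1/σ₀² + n/σ² = 1/7257.3361 + 14/1224.3001 = (σ² + n·σ₀²)/(σ₀²σ²) = 102827.0055/(7257.3361·1224.3001); posterior variance σₙ² = σ₀²σ²/(σ² + n·σ₀²) = 7257.3361·1224.3001/102827.0055 = 86.408792.
Posterior SD = √σₙ² = √(7257.3361·1224.3001/102827.0055) = 9.2956.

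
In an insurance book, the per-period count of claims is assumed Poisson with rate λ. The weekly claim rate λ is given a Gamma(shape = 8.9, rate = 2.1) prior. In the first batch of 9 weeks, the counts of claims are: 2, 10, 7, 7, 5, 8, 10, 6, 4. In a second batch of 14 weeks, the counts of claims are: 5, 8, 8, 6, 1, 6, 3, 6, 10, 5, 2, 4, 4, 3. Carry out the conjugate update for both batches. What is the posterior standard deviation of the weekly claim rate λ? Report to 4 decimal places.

0.4695

With a Gamma(shape α, rate β) prior, the Poisson likelihood is conjugate: the posterior is Gamma(α + ΣXᵢ, β + n).
Batch 1: sum of counts S = 59 over n = 9 weeks.
After batch 1: Gamma(α+S, β+n) = Gamma(8.9+59, 2.1+9) = Gamma(67.9, 11.1).
Batch 2: sum of counts S = 71 over n = 14 weeks.
After batch 2: Gamma(α+S, β+n) = Gamma(67.9+71, 11.1+14) = Gamma(138.9, 25.1).
SD = √α/β = √138.9/25.1 = 0.4695.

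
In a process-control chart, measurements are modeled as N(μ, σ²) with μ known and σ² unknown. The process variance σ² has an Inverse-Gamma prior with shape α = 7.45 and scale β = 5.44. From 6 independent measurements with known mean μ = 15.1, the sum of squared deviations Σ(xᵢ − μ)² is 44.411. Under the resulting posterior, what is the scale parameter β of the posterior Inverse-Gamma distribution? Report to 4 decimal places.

27.6455

With known mean μ and an Inverse-Gamma(α, β) prior on σ², the Normal likelihood is conjugate: posterior is Inv-Gamma(α + n/2, β + Σ(xᵢ−μ)²/2).
Posterior: Inv-Gamma(7.45 + 6/2, 5.44 + 44.411/2) = Inv-Gamma(10.45, 27.6455).
Posterior β = 27.6455.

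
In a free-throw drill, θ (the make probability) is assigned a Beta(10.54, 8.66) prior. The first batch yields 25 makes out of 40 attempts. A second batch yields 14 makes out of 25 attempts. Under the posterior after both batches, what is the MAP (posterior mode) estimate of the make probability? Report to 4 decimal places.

0.5905

The Beta prior is conjugate to a Binomial/Bernoulli likelihood; the update adds successes to α and failures to β.
After batch 1: Beta(10.54+25, 8.66+15) = Beta(35.54, 23.66).
After batch 2: Beta(35.54+14, 23.66+11) = Beta(49.54, 34.66).
Mode of Beta(a,b) for a,b>1 is (a−1)/(a+b−2) = 48.54/82.20 = 0.5905.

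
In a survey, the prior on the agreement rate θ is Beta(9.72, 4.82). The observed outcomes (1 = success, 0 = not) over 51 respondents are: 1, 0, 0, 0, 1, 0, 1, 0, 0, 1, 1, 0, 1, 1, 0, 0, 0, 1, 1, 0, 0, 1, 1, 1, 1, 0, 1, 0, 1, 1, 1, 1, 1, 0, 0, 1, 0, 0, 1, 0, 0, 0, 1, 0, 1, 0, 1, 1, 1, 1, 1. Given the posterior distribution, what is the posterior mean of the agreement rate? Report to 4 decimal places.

0.5755

The Beta prior is conjugate to a Binomial/Bernoulli likelihood; the update adds successes to α and failures to β.
Posterior: Beta(α+k, β+n−k) = Beta(9.72+28, 4.82+23) = Beta(37.72, 27.82).
Posterior mean = α/(α+β) = 37.72/65.54 = 0.5755.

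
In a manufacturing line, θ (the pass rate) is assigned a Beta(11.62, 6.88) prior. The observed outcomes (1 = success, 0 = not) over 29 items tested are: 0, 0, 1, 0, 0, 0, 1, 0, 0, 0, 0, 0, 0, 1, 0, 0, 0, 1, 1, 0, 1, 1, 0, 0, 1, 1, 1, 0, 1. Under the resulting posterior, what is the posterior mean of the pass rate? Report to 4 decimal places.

0.4762

The Beta prior is conjugate to a Binomial/Bernoulli likelihood; the update adds successes to α and failures to β.
Posterior: Beta(α+k, β+n−k) = Beta(11.62+11, 6.88+18) = Beta(22.62, 24.88).
Posterior mean = α/(α+β) = 22.62/47.50 = 0.4762.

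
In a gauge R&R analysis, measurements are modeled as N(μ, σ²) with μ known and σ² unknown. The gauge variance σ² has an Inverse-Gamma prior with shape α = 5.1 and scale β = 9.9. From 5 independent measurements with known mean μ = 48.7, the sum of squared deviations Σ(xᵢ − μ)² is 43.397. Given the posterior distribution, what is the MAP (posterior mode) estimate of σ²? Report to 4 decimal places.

3.6742

With known mean μ and an Inverse-Gamma(α, β) prior on σ², the Normal likelihood is conjugate: posterior is Inv-Gamma(α + n/2, β + Σ(xᵢ−μ)²/2).
Posterior: Inv-Gamma(5.1 + 5/2, 9.9 + 43.397/2) = Inv-Gamma(7.60, 31.5985).
Mode = β/(α+1) = 31.5985/8.60 = 3.6742.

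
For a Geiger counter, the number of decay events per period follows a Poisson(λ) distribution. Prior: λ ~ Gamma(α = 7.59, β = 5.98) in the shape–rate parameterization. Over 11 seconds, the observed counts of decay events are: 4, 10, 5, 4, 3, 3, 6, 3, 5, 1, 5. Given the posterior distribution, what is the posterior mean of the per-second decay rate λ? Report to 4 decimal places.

With a Gamma(shape α, rate β) prior, the Poisson likelihood is conjugate: the posterior is Gamma(α + ΣXᵢ, β + n).
Sum of counts S = 49 over n = 11 seconds.
Posterior: Gamma(α+S, β+n) = Gamma(7.59+49, 5.98+11) = Gamma(56.59, 16.98).
Posterior mean = α/β = 56.59/16.98 = 3.3327.

3.3327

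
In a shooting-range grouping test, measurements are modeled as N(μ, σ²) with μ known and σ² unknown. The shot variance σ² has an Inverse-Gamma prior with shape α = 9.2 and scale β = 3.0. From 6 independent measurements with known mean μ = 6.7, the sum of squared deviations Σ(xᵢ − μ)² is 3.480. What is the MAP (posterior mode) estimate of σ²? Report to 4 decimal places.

With known mean μ and an Inverse-Gamma(α, β) prior on σ², the Normal likelihood is conjugate: posterior is Inv-Gamma(α + n/2, β + Σ(xᵢ−μ)²/2).
Posterior: Inv-Gamma(9.2 + 6/2, 3.0 + 3.480/2) = Inv-Gamma(12.20, 4.7400).
Mode = β/(α+1) = 4.7400/13.20 = 0.3591.

0.3591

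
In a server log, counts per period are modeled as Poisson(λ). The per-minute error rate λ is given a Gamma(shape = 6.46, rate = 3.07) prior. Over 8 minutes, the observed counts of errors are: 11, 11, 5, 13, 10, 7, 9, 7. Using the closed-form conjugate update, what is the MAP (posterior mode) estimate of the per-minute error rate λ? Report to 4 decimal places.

With a Gamma(shape α, rate β) prior, the Poisson likelihood is conjugate: the posterior is Gamma(α + ΣXᵢ, β + n).
Sum of counts S = 73 over n = 8 minutes.
Posterior: Gamma(α+S, β+n) = Gamma(6.46+73, 3.07+8) = Gamma(79.46, 11.07).
Mode of Gamma(α,β) for α≥1 is (α−1)/β = 78.46/11.07 = 7.0876.

7.0876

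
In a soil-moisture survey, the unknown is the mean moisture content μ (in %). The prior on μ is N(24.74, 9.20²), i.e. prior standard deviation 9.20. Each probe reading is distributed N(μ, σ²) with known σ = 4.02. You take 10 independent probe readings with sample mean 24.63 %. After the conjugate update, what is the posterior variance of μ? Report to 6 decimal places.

For Normal data with known variance σ², a Normal(μ₀, σ₀²) prior on μ is conjugate. Posterior precision = 1/σ₀² + n/σ²; posterior mean is the precision-weighted average of μ₀ and x̄.
σ₀² = 9.20² = 84.64, σ² = 4.02² = 16.1604; σ² + n·σ₀² = 16.1604 + 10·84.64 = 862.5604.
Posterior precision = 1/σ₀² + n/σ² = 1/84.64 + 10/16.1604 = (σ² + n·σ₀²)/(σ₀²σ²) = 862.5604/(84.64·16.1604); posterior variance σₙ² = σ₀²σ²/(σ² + n·σ₀²) = 84.64·16.1604/862.5604 = 1.585763.

1.585763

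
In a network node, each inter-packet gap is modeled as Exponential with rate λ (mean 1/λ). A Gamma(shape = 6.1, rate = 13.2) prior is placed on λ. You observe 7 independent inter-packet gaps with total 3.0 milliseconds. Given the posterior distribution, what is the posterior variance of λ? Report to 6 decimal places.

With a Gamma(shape α, rate β) prior on the exponential rate λ, the posterior after n observations with total T = Σxᵢ is Gamma(α+n, β+T).
Posterior: Gamma(6.1+7, 13.2+3.0) = Gamma(13.1, 16.2).
Var = α/β² = 0.049916.

0.049916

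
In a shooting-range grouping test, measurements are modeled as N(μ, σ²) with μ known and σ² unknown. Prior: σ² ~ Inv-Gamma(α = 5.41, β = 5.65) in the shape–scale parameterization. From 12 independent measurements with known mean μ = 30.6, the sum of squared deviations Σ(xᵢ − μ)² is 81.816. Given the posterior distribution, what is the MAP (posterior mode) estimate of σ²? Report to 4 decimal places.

With known mean μ and an Inverse-Gamma(α, β) prior on σ², the Normal likelihood is conjugate: posterior is Inv-Gamma(α + n/2, β + Σ(xᵢ−μ)²/2).
Posterior: Inv-Gamma(5.41 + 12/2, 5.65 + 81.816/2) = Inv-Gamma(11.41, 46.5580).
Mode = β/(α+1) = 46.5580/12.41 = 3.7517.

3.7517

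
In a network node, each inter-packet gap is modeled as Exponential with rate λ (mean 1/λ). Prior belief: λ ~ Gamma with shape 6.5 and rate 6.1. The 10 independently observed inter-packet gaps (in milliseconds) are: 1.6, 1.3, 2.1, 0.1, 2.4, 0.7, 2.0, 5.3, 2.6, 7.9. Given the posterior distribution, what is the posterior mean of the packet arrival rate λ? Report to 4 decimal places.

0.5140

With a Gamma(shape α, rate β) prior on the exponential rate λ, the posterior after n observations with total T = Σxᵢ is Gamma(α+n, β+T).
Sum of observations T = 26.0 milliseconds; n = 10.
Posterior: Gamma(6.5+10, 6.1+26.0) = Gamma(16.5, 32.1).
Posterior mean of λ = α/β = 16.5/32.1 = 0.5140.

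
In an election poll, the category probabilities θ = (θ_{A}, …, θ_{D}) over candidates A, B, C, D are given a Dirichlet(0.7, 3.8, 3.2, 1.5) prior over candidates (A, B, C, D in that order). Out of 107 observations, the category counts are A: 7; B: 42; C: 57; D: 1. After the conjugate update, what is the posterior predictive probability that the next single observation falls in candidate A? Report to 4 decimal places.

0.0663

The Dirichlet prior is conjugate to the Multinomial likelihood: each posterior αⱼ = prior αⱼ + observed count nⱼ.
Posterior concentration: (7.7, 45.8, 60.2, 2.5), total = 116.2.
P(next = A | data) = α_{A}/Σα = 0.0663.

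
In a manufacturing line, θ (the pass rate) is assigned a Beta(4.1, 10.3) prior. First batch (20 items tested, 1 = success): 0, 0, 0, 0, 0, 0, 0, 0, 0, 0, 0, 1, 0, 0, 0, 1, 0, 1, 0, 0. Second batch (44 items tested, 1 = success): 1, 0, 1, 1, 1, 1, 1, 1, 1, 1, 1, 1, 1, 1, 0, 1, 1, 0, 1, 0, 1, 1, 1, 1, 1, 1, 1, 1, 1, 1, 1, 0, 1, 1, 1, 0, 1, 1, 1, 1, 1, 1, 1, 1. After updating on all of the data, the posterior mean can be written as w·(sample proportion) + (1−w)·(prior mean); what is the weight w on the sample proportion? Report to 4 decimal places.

The Beta prior is conjugate to a Binomial/Bernoulli likelihood; the update adds successes to α and failures to β.
Total number of items tested: n = 20 + 44 = 64.
Posterior mean = (α₀+k)/(α₀+β₀+n) = [n/(α₀+β₀+n)]·(k/n) + [(α₀+β₀)/(α₀+β₀+n)]·α₀/(α₀+β₀), so only n and the prior enter the weight.
The weight on the data is w = n/(α₀+β₀+n) = 64/(4.1+10.3+64) = 64/78.4 = 0.8163.

0.8163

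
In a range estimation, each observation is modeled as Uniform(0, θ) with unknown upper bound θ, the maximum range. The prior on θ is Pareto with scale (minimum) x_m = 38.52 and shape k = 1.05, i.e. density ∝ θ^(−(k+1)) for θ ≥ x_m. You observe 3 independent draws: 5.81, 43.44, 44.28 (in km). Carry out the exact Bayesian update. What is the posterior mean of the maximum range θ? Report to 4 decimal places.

A Pareto(scale x_m, shape k) prior on the upper bound θ of Uniform(0, θ) is conjugate: posterior is Pareto(max(x_m, max xᵢ), k + n).
Sample maximum = 44.28; prior scale x_m = 38.52 → posterior scale = max = 44.28.
Posterior shape = 1.05 + 3 = 4.05.
E[θ|data] = k·x_m/(k−1) = 4.05·44.28/3.05 = 58.7980.

58.7980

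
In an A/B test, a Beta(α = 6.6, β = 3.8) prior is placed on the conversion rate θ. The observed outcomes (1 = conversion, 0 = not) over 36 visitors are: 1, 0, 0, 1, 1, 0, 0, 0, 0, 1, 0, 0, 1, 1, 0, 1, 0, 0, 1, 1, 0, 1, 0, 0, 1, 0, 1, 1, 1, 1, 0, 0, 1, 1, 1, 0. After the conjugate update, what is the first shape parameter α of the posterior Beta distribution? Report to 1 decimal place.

24.6

The Beta prior is conjugate to a Binomial/Bernoulli likelihood; the update adds successes to α and failures to β.
Posterior: Beta(α+k, β+n−k) = Beta(6.6+18, 3.8+18) = Beta(24.6, 21.8).
Posterior α = 24.6.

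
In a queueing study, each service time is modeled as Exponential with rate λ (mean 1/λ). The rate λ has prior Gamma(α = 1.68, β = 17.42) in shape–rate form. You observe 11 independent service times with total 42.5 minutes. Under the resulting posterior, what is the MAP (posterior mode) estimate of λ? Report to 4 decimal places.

0.1949

With a Gamma(shape α, rate β) prior on the exponential rate λ, the posterior after n observations with total T = Σxᵢ is Gamma(α+n, β+T).
Posterior: Gamma(1.68+11, 17.42+42.5) = Gamma(12.68, 59.92).
Mode = (α−1)/β = 0.1949.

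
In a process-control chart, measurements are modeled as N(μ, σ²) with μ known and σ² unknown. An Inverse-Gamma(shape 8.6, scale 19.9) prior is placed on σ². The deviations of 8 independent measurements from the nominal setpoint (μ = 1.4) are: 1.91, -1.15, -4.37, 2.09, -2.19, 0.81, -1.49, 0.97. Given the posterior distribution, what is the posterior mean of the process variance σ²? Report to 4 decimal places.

3.3124

With known mean μ and an Inverse-Gamma(α, β) prior on σ², the Normal likelihood is conjugate: posterior is Inv-Gamma(α + n/2, β + Σ(xᵢ−μ)²/2).
Σ(xᵢ−μ)² = (1.91)² + (-1.15)² + (-4.37)² + (2.09)² + (-2.19)² + (0.81)² + (-1.49)² + (0.97)² = 37.0488.
Posterior: Inv-Gamma(8.6 + 8/2, 19.9 + 37.0488/2) = Inv-Gamma(12.60, 38.42440).
E[σ²|data] = β/(α−1) = 38.42440/11.60 = 3.3124.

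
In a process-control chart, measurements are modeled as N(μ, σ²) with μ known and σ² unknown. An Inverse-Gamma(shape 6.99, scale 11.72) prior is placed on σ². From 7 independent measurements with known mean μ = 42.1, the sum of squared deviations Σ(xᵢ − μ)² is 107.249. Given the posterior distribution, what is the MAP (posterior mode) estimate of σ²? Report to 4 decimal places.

With known mean μ and an Inverse-Gamma(α, β) prior on σ², the Normal likelihood is conjugate: posterior is Inv-Gamma(α + n/2, β + Σ(xᵢ−μ)²/2).
Posterior: Inv-Gamma(6.99 + 7/2, 11.72 + 107.249/2) = Inv-Gamma(10.49, 65.3445).
Mode = β/(α+1) = 65.3445/11.49 = 5.6871.

5.6871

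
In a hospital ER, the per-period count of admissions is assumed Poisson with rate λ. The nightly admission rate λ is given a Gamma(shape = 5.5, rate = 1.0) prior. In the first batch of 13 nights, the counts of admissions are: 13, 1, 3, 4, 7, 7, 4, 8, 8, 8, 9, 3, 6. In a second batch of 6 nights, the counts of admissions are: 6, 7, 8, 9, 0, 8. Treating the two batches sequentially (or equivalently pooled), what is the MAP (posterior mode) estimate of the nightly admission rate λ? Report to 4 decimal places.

With a Gamma(shape α, rate β) prior, the Poisson likelihood is conjugate: the posterior is Gamma(α + ΣXᵢ, β + n).
Batch 1: sum of counts S = 81 over n = 13 nights.
After batch 1: Gamma(α+S, β+n) = Gamma(5.5+81, 1.0+13) = Gamma(86.5, 14.0).
Batch 2: sum of counts S = 38 over n = 6 nights.
After batch 2: Gamma(α+S, β+n) = Gamma(86.5+38, 14.0+6) = Gamma(124.5, 20.0).
Mode of Gamma(α,β) for α≥1 is (α−1)/β = 123.5/20.0 = 6.1750.

6.1750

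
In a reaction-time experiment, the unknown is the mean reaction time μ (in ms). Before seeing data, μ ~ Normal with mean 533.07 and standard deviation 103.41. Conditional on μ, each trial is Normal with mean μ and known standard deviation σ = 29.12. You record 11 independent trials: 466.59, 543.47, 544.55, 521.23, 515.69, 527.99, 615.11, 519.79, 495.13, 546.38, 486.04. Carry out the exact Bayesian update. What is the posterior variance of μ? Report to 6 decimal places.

76.536840

For Normal data with known variance σ², a Normal(μ₀, σ₀²) prior on μ is conjugate. Posterior precision = 1/σ₀² + n/σ²; posterior mean is the precision-weighted average of μ₀ and x̄.
σ₀² = 103.41² = 10693.6281, σ² = 29.12² = 847.9744; σ² + n·σ₀² = 847.9744 + 11·10693.6281 = 118477.8835.
Posterior precision = 1/σ₀² + n/σ² = 1/10693.6281 + 11/847.9744 = (σ² + n·σ₀²)/(σ₀²σ²) = 118477.8835/(10693.6281·847.9744); posterior variance σₙ² = σ₀²σ²/(σ² + n·σ₀²) = 10693.6281·847.9744/118477.8835 = 76.536840.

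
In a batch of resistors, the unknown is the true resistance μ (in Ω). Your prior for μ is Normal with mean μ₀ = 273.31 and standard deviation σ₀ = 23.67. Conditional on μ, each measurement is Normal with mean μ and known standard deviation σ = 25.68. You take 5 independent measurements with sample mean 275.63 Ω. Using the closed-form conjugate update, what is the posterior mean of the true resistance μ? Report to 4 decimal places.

For Normal data with known variance σ², a Normal(μ₀, σ₀²) prior on μ is conjugate. Posterior precision = 1/σ₀² + n/σ²; posterior mean is the precision-weighted average of μ₀ and x̄.
n·x̄ = 5·275.63 = 1378.15.
σ₀² = 23.67² = 560.2689, σ² = 25.68² = 659.4624; σ² + n·σ₀² = 659.4624 + 5·560.2689 = 3460.8069.
Posterior mean = (μ₀/σ₀² + n·x̄/σ²)/(1/σ₀² + n/σ²) = (σ²·μ₀ + σ₀²·n·x̄)/(σ² + n·σ₀²) = (659.4624·273.31 + 560.2689·1378.15)/3460.8069 = 952372.253079/3460.8069 = 275.1879.

275.1879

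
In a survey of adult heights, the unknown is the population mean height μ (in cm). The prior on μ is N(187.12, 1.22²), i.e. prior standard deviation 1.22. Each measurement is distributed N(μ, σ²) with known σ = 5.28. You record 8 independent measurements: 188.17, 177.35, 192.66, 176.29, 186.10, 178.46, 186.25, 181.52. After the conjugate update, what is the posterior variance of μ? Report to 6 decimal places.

For Normal data with known variance σ², a Normal(μ₀, σ₀²) prior on μ is conjugate. Posterior precision = 1/σ₀² + n/σ²; posterior mean is the precision-weighted average of μ₀ and x̄.
σ₀² = 1.22² = 1.4884, σ² = 5.28² = 27.8784; σ² + n·σ₀² = 27.8784 + 8·1.4884 = 39.7856.
Posterior precision = 1/σ₀² + n/σ² = 1/1.4884 + 8/27.8784 = (σ² + n·σ₀²)/(σ₀²σ²) = 39.7856/(1.4884·27.8784); posterior variance σₙ² = σ₀²σ²/(σ² + n·σ₀²) = 1.4884·27.8784/39.7856 = 1.042945.

1.042945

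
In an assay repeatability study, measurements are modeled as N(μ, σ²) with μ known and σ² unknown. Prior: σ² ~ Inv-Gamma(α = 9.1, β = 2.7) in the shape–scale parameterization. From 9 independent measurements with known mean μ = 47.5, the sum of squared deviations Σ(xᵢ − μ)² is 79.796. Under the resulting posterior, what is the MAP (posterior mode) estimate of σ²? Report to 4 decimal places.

2.9177

With known mean μ and an Inverse-Gamma(α, β) prior on σ², the Normal likelihood is conjugate: posterior is Inv-Gamma(α + n/2, β + Σ(xᵢ−μ)²/2).
Posterior: Inv-Gamma(9.1 + 9/2, 2.7 + 79.796/2) = Inv-Gamma(13.60, 42.5980).
Mode = β/(α+1) = 42.5980/14.60 = 2.9177.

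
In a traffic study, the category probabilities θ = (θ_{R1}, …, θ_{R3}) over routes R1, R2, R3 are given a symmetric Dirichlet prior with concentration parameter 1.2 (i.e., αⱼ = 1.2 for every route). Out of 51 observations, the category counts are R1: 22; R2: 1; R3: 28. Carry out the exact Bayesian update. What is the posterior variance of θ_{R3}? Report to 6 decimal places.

The Dirichlet prior is conjugate to the Multinomial likelihood: each posterior αⱼ = prior αⱼ + observed count nⱼ.
Posterior concentration: (23.2, 2.2, 29.2), total = 54.6.
Var[θ_j] = α_j(Σα−α_j)/((Σα)²(Σα+1)) = 29.2·25.4/(54.6²·55.6) = 0.004475.

0.004475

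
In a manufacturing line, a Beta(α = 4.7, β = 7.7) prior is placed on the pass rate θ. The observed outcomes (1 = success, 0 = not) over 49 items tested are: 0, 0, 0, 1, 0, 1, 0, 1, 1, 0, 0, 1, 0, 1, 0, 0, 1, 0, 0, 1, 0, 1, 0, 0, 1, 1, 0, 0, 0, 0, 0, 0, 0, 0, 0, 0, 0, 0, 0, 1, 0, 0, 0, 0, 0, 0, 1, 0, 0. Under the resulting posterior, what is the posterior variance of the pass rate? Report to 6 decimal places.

The Beta prior is conjugate to a Binomial/Bernoulli likelihood; the update adds successes to α and failures to β.
Posterior: Beta(α+k, β+n−k) = Beta(4.7+13, 7.7+36) = Beta(17.7, 43.7).
Var = αβ/((α+β)²(α+β+1)) = 17.7·43.7/(61.4²·62.4) = 0.003288.

0.003288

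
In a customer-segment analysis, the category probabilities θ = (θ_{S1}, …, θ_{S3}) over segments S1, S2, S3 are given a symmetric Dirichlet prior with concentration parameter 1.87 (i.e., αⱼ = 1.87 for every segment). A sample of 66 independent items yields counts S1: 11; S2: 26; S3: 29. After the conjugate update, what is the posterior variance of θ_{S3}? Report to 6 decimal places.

0.003378

The Dirichlet prior is conjugate to the Multinomial likelihood: each posterior αⱼ = prior αⱼ + observed count nⱼ.
Posterior concentration: (12.87, 27.87, 30.87), total = 71.61.
Var[θ_j] = α_j(Σα−α_j)/((Σα)²(Σα+1)) = 30.87·40.74/(71.61²·72.61) = 0.003378.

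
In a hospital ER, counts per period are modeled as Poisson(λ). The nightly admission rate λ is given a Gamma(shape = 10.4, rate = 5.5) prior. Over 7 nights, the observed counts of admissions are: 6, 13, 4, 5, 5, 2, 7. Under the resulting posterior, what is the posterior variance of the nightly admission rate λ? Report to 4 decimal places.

0.3354

With a Gamma(shape α, rate β) prior, the Poisson likelihood is conjugate: the posterior is Gamma(α + ΣXᵢ, β + n).
Sum of counts S = 42 over n = 7 nights.
Posterior: Gamma(α+S, β+n) = Gamma(10.4+42, 5.5+7) = Gamma(52.4, 12.5).
Var = α/β² = 52.4/12.5² = 0.3354.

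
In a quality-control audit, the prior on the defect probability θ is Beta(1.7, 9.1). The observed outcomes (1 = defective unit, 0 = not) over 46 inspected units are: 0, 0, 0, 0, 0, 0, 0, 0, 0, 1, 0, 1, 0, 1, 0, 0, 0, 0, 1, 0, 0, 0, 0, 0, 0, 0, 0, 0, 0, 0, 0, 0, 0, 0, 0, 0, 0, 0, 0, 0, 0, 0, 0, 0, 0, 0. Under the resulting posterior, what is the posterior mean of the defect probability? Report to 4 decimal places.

0.1004

The Beta prior is conjugate to a Binomial/Bernoulli likelihood; the update adds successes to α and failures to β.
Posterior: Beta(α+k, β+n−k) = Beta(1.7+4, 9.1+42) = Beta(5.7, 51.1).
Posterior mean = α/(α+β) = 5.7/56.8 = 0.1004.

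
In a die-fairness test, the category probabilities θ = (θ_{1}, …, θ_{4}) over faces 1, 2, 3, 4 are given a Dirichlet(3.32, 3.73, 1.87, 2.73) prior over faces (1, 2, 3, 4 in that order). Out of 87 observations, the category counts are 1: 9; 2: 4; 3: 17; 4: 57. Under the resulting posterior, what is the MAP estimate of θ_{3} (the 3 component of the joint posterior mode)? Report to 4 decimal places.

The Dirichlet prior is conjugate to the Multinomial likelihood: each posterior αⱼ = prior αⱼ + observed count nⱼ.
Posterior concentration: (12.32, 7.73, 18.87, 59.73), total = 98.65.
Joint mode component: (α_{3}−1)/(Σα−K) = 17.87/94.65 = 0.1888.

0.1888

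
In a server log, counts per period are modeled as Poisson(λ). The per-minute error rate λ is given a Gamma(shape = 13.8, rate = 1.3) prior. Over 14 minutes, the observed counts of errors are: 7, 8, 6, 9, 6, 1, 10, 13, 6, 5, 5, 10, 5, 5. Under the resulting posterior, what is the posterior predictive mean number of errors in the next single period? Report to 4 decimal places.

With a Gamma(shape α, rate β) prior, the Poisson likelihood is conjugate: the posterior is Gamma(α + ΣXᵢ, β + n).
Sum of counts S = 96 over n = 14 minutes.
Posterior: Gamma(α+S, β+n) = Gamma(13.8+96, 1.3+14) = Gamma(109.8, 15.3).
The predictive distribution for one future period is NegBinom with mean α/β = 7.1765.

7.1765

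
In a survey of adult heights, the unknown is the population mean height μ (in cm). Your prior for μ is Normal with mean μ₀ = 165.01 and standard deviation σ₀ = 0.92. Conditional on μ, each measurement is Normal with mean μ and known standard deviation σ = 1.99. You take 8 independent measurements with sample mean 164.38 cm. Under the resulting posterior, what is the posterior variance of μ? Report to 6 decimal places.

0.312341

For Normal data with known variance σ², a Normal(μ₀, σ₀²) prior on μ is conjugate. Posterior precision = 1/σ₀² + n/σ²; posterior mean is the precision-weighted average of μ₀ and x̄.
σ₀² = 0.92² = 0.8464, σ² = 1.99² = 3.9601; σ² + n·σ₀² = 3.9601 + 8·0.8464 = 10.7313.
Posterior precision = 1/σ₀² + n/σ² = 1/0.8464 + 8/3.9601 = (σ² + n·σ₀²)/(σ₀²σ²) = 10.7313/(0.8464·3.9601); posterior variance σₙ² = σ₀²σ²/(σ² + n·σ₀²) = 0.8464·3.9601/10.7313 = 0.312341.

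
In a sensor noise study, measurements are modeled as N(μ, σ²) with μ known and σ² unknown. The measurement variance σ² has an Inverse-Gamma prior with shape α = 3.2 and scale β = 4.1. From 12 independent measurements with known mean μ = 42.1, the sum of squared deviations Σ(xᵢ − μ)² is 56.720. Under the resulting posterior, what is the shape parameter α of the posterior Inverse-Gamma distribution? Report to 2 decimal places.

With known mean μ and an Inverse-Gamma(α, β) prior on σ², the Normal likelihood is conjugate: posterior is Inv-Gamma(α + n/2, β + Σ(xᵢ−μ)²/2).
Posterior: Inv-Gamma(3.2 + 12/2, 4.1 + 56.720/2) = Inv-Gamma(9.20, 32.4600).
Posterior α = 9.20.

9.20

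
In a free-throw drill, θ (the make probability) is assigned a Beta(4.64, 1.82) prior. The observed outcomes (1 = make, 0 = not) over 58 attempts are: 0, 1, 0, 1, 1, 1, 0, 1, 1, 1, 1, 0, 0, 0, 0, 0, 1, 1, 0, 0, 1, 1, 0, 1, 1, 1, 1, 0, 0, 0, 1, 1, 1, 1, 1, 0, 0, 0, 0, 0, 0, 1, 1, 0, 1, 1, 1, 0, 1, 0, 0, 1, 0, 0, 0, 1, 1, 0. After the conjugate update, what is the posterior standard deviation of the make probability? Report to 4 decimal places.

0.0616

The Beta prior is conjugate to a Binomial/Bernoulli likelihood; the update adds successes to α and failures to β.
Posterior: Beta(α+k, β+n−k) = Beta(4.64+30, 1.82+28) = Beta(34.64, 29.82).
Var = αβ/((α+β)²(α+β+1)) = 34.64·29.82/(64.46²·65.46) = 0.00379777; SD = √0.00379777 = 0.0616.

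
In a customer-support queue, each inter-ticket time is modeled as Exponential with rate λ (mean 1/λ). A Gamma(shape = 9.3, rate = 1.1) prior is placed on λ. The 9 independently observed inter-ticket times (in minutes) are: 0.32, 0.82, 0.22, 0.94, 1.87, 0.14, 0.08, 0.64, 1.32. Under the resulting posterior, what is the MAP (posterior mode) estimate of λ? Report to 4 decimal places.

2.3221

With a Gamma(shape α, rate β) prior on the exponential rate λ, the posterior after n observations with total T = Σxᵢ is Gamma(α+n, β+T).
Sum of observations T = 6.35 minutes; n = 9.
Posterior: Gamma(9.3+9, 1.1+6.35) = Gamma(18.3, 7.45).
Mode = (α−1)/β = 2.3221.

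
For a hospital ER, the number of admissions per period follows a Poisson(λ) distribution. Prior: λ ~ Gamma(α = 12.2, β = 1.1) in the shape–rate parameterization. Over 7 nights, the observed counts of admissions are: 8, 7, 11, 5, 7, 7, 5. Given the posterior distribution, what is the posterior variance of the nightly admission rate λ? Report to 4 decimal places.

With a Gamma(shape α, rate β) prior, the Poisson likelihood is conjugate: the posterior is Gamma(α + ΣXᵢ, β + n).
Sum of counts S = 50 over n = 7 nights.
Posterior: Gamma(α+S, β+n) = Gamma(12.2+50, 1.1+7) = Gamma(62.2, 8.1).
Var = α/β² = 62.2/8.1² = 0.9480.

0.9480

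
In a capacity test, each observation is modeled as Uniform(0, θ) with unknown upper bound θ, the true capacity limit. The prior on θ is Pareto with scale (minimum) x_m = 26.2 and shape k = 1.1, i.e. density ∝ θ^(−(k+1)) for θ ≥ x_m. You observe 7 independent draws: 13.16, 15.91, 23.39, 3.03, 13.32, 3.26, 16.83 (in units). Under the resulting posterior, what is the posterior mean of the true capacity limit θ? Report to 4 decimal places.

A Pareto(scale x_m, shape k) prior on the upper bound θ of Uniform(0, θ) is conjugate: posterior is Pareto(max(x_m, max xᵢ), k + n).
Sample maximum = 23.39; prior scale x_m = 26.2 → posterior scale = max = 26.20.
Posterior shape = 1.1 + 7 = 8.1.
E[θ|data] = k·x_m/(k−1) = 8.1·26.20/7.1 = 29.8901.

29.8901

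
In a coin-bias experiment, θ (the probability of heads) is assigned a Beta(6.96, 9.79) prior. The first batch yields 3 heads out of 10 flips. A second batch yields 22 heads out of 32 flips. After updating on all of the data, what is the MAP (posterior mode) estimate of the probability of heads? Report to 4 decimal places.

The Beta prior is conjugate to a Binomial/Bernoulli likelihood; the update adds successes to α and failures to β.
After batch 1: Beta(6.96+3, 9.79+7) = Beta(9.96, 16.79).
After batch 2: Beta(9.96+22, 16.79+10) = Beta(31.96, 26.79).
Mode of Beta(a,b) for a,b>1 is (a−1)/(a+b−2) = 30.96/56.75 = 0.5456.

0.5456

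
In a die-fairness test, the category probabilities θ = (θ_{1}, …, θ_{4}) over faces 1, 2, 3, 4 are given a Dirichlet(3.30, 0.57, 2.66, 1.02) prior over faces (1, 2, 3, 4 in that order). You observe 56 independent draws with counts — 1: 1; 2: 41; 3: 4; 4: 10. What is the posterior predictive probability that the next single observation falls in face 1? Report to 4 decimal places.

The Dirichlet prior is conjugate to the Multinomial likelihood: each posterior αⱼ = prior αⱼ + observed count nⱼ.
Posterior concentration: (4.30, 41.57, 6.66, 11.02), total = 63.55.
P(next = 1 | data) = α_{1}/Σα = 0.0677.

0.0677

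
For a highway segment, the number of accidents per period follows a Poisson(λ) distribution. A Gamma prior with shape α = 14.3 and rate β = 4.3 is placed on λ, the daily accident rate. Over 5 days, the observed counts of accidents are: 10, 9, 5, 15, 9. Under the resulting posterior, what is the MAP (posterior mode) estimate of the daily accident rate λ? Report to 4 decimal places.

With a Gamma(shape α, rate β) prior, the Poisson likelihood is conjugate: the posterior is Gamma(α + ΣXᵢ, β + n).
Sum of counts S = 48 over n = 5 days.
Posterior: Gamma(α+S, β+n) = Gamma(14.3+48, 4.3+5) = Gamma(62.3, 9.3).
Mode of Gamma(α,β) for α≥1 is (α−1)/β = 61.3/9.3 = 6.5914.

6.5914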